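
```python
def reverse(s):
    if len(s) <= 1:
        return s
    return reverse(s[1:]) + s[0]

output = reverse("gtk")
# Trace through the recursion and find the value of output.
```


reverse("gtk")
= reverse("tk") + "g"
= reverse("k") + "t" + "g"
= "k" + "t" + "g"
= "ktg"


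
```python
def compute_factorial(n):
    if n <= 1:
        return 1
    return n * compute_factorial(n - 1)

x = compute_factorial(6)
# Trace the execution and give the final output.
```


compute_factorial(6)
= 6 * compute_factorial(5)
= 6 * 5 * compute_factorial(4)
= 6 * 5 * 4 * compute_factorial(3)
= 6 * 5 * 4 * 3 * compute_factorial(2)
= 6 * 5 * 4 * 3 * 2 * compute_factorial(1)
= 6 * 5 * 4 * 3 * 2 * 1
= 720


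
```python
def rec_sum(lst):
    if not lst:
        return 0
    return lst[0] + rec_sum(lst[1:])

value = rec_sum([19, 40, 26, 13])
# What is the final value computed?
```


rec_sum([19, 40, 26, 13])
= 19 + rec_sum([40, 26, 13])
= 19 + 40 + rec_sum([26, 13])
= 19 + 40 + 26 + rec_sum([13])
= 19 + 40 + 26 + 13 + rec_sum([])
= 19 + 40 + 26 + 13 + 0
= 98


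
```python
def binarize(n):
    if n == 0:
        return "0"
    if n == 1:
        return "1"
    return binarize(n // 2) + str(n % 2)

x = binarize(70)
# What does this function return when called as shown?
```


binarize(70)
= binarize(35) + "0"
= binarize(17) + "1" + "0"
= binarize(8) + "1" + "1" + "0"
= binarize(4) + "0" + "1" + "1" + "0"
= binarize(2) + "0" + "0" + "1" + "1" + "0"
= binarize(1) + "0" + "0" + "0" + "1" + "1" + "0"
= "1" + "0" + "0" + "0" + "1" + "1" + "0"
= "1000110"


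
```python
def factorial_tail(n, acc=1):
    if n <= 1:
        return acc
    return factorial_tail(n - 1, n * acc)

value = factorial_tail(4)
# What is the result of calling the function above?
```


factorial_tail(4, 1)
= factorial_tail(3, 4 * 1) = factorial_tail(3, 4)
= factorial_tail(2, 3 * 4) = factorial_tail(2, 12)
= factorial_tail(1, 2 * 12) = factorial_tail(1, 24)
n <= 1, return acc = 24


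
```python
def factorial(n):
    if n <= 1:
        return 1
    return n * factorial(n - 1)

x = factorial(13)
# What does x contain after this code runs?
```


factorial(13)
= 13 * factorial(12)
= 13 * 12 * factorial(11)
= 13 * 12 * 11 * factorial(10)
= 13 * 12 * 11 * 10 * factorial(9)
= 13 * 12 * 11 * 10 * 9 * factorial(8)
= 13 * 12 * 11 * 10 * 9 * 8 * factorial(7)
= 13 * 12 * 11 * 10 * 9 * 8 * 7 * factorial(6)
= 13 * 12 * 11 * 10 * 9 * 8 * 7 * 6 * factorial(5)
= 13 * 12 * 11 * 10 * 9 * 8 * 7 * 6 * 5 * factorial(4)
= 13 * 12 * 11 * 10 * 9 * 8 * 7 * 6 * 5 * 4 * factorial(3)
= 13 * 12 * 11 * 10 * 9 * 8 * 7 * 6 * 5 * 4 * 3 * factorial(2)
= 13 * 12 * 11 * 10 * 9 * 8 * 7 * 6 * 5 * 4 * 3 * 2 * factorial(1)
= 13 * 12 * 11 * 10 * 9 * 8 * 7 * 6 * 5 * 4 * 3 * 2 * 1
= 6227020800


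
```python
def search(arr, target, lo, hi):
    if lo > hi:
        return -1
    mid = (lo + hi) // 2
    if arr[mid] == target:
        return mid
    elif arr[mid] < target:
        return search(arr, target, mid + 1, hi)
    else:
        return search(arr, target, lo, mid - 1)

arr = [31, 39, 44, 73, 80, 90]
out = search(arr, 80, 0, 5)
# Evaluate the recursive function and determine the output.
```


search(arr, 80, 0, 5)
lo=0, hi=5, mid=2, arr[mid]=44
44 < 80, search right half
lo=3, hi=5, mid=4, arr[mid]=80
arr[4] == 80, found at index 4
= 4


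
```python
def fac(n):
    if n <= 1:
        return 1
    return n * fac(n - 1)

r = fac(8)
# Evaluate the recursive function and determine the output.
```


fac(8)
= 8 * fac(7)
= 8 * 7 * fac(6)
= 8 * 7 * 6 * fac(5)
= 8 * 7 * 6 * 5 * fac(4)
= 8 * 7 * 6 * 5 * 4 * fac(3)
= 8 * 7 * 6 * 5 * 4 * 3 * fac(2)
= 8 * 7 * 6 * 5 * 4 * 3 * 2 * fac(1)
= 8 * 7 * 6 * 5 * 4 * 3 * 2 * 1
= 40320


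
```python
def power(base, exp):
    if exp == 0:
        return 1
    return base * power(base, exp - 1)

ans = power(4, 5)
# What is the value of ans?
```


power(4, 5)
= 4 * power(4, 4)
= 4 * 4 * power(4, 3)
= 4 * 4 * 4 * power(4, 2)
= 4 * 4 * 4 * 4 * power(4, 1)
= 4 * 4 * 4 * 4 * 4 * power(4, 0)
= 4 * 4 * 4 * 4 * 4 * 1
= 1024


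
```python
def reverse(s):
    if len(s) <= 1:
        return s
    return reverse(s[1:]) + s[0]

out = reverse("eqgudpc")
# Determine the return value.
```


reverse("eqgudpc")
= reverse("qgudpc") + "e"
= reverse("gudpc") + "q" + "e"
= reverse("udpc") + "g" + "q" + "e"
= reverse("dpc") + "u" + "g" + "q" + "e"
= reverse("pc") + "d" + "u" + "g" + "q" + "e"
= reverse("c") + "p" + "d" + "u" + "g" + "q" + "e"
= "c" + "p" + "d" + "u" + "g" + "q" + "e"
= "cpdugqe"


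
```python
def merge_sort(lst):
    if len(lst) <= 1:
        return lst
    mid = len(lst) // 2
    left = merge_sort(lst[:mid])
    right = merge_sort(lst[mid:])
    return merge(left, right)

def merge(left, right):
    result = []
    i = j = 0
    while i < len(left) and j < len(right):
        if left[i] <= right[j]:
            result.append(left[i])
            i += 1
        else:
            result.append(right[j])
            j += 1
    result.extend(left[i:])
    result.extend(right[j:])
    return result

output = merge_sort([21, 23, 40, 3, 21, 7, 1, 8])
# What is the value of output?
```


merge_sort([21, 23, 40, 3, 21, 7, 1, 8])
Split into [21, 23, 40, 3] and [21, 7, 1, 8]
Left sorted: [3, 21, 23, 40]
Right sorted: [1, 7, 8, 21]
Merge [3, 21, 23, 40] and [1, 7, 8, 21]
= [1, 3, 7, 8, 21, 21, 23, 40]


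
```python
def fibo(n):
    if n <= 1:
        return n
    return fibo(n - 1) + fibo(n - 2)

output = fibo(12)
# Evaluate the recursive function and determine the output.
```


fibo(12)
= fibo(11) + fibo(10)
= (fibo(10) + fibo(9)) + fibo(10)
Computing bottom-up: fibo(0)=0, fibo(1)=1, fibo(2)=1, fibo(3)=2, fibo(4)=3, fibo(5)=5, fibo(6)=8, fibo(7)=13, fibo(8)=21, fibo(9)=34, fibo(10)=55, fibo(11)=89, fibo(12)=144
= 144


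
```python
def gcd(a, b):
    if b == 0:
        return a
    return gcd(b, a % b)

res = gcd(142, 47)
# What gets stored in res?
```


gcd(142, 47)
= gcd(47, 142 % 47) = gcd(47, 1)
= gcd(1, 47 % 1) = gcd(1, 0)
b == 0, return a = 1


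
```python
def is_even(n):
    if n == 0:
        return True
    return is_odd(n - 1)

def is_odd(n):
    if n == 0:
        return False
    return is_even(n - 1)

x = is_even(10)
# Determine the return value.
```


is_even(10)
= is_odd(9)
= is_even(8)
= is_odd(7)
= is_even(6)
= is_odd(5)
= is_even(4)
= is_odd(3)
= is_even(2)
= is_odd(1)
= is_even(0)
n == 0: return True
= True


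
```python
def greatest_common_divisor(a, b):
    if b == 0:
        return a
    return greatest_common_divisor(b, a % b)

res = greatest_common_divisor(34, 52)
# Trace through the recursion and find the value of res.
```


greatest_common_divisor(34, 52)
= greatest_common_divisor(52, 34 % 52) = greatest_common_divisor(52, 34)
= greatest_common_divisor(34, 52 % 34) = greatest_common_divisor(34, 18)
= greatest_common_divisor(18, 34 % 18) = greatest_common_divisor(18, 16)
= greatest_common_divisor(16, 18 % 16) = greatest_common_divisor(16, 2)
= greatest_common_divisor(2, 16 % 2) = greatest_common_divisor(2, 0)
b == 0, return a = 2


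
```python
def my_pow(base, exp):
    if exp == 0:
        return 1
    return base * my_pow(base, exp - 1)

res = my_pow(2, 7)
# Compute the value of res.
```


my_pow(2, 7)
= 2 * my_pow(2, 6)
= 2 * 2 * my_pow(2, 5)
= 2 * 2 * 2 * my_pow(2, 4)
= 2 * 2 * 2 * 2 * my_pow(2, 3)
= 2 * 2 * 2 * 2 * 2 * my_pow(2, 2)
= 2 * 2 * 2 * 2 * 2 * 2 * my_pow(2, 1)
= 2 * 2 * 2 * 2 * 2 * 2 * 2 * my_pow(2, 0)
= 2 * 2 * 2 * 2 * 2 * 2 * 2 * 1
= 128


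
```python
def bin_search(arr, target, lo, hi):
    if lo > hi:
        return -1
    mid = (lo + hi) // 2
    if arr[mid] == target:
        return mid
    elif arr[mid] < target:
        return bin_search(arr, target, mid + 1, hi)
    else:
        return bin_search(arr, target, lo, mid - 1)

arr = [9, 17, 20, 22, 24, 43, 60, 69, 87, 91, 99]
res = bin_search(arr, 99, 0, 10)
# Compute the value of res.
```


bin_search(arr, 99, 0, 10)
lo=0, hi=10, mid=5, arr[mid]=43
43 < 99, search right half
lo=6, hi=10, mid=8, arr[mid]=87
87 < 99, search right half
lo=9, hi=10, mid=9, arr[mid]=91
91 < 99, search right half
lo=10, hi=10, mid=10, arr[mid]=99
arr[10] == 99, found at index 10
= 10


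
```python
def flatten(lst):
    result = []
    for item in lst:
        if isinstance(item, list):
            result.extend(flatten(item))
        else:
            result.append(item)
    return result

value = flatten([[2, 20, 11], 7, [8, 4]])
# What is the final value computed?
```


flatten([[2, 20, 11], 7, [8, 4]])
Processing each element:
  [2, 20, 11] is a list -> flatten recursively -> [2, 20, 11]
  7 is not a list -> append 7
  [8, 4] is a list -> flatten recursively -> [8, 4]
= [2, 20, 11, 7, 8, 4]


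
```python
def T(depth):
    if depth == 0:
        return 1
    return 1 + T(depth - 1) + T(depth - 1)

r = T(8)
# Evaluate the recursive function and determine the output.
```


T(8)
= 1 + T(7) + T(7)
= 1 + 2 * T(7)
T(k) = 2^(k+1) - 1
T(0) = 1
T(1) = 3
T(2) = 7
T(3) = 15
T(4) = 31
T(8) = 2^9 - 1 = 511


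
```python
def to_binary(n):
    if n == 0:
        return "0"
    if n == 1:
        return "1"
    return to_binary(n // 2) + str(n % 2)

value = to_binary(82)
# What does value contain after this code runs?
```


to_binary(82)
= to_binary(41) + "0"
= to_binary(20) + "1" + "0"
= to_binary(10) + "0" + "1" + "0"
= to_binary(5) + "0" + "0" + "1" + "0"
= to_binary(2) + "1" + "0" + "0" + "1" + "0"
= to_binary(1) + "0" + "1" + "0" + "0" + "1" + "0"
= "1" + "0" + "1" + "0" + "0" + "1" + "0"
= "1010010"


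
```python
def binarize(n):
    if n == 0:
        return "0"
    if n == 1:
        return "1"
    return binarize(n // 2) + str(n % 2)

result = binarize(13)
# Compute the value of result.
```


binarize(13)
= binarize(6) + "1"
= binarize(3) + "0" + "1"
= binarize(1) + "1" + "0" + "1"
= "1" + "1" + "0" + "1"
= "1101"


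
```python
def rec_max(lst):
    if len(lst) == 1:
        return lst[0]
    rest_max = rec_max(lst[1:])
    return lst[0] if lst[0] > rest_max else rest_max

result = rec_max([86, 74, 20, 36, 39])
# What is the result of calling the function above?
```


rec_max([86, 74, 20, 36, 39])
= compare 86 with rec_max([74, 20, 36, 39])
= compare 74 with rec_max([20, 36, 39])
= compare 20 with rec_max([36, 39])
= compare 36 with rec_max([39])
Base: rec_max([39]) = 39
compare 36 with 39: max = 39
compare 20 with 39: max = 39
compare 74 with 39: max = 74
compare 86 with 74: max = 86
= 86


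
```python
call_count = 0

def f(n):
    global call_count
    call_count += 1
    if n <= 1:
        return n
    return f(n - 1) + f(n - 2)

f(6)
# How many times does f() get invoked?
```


f(6) calls f(5) and f(4); each non-base call branches into two more.
Let C(k) = total number of calls made by f(k), including the call to f(k) itself.
Base cases: C(0) = 1, C(1) = 1
Recurrence: C(k) = 1 + C(k-1) + C(k-2)
  C(2) = 1 + C(1) + C(0) = 1 + 1 + 1 = 3
  C(3) = 1 + C(2) + C(1) = 1 + 3 + 1 = 5
  C(4) = 1 + C(3) + C(2) = 1 + 5 + 3 = 9
  C(5) = 1 + C(4) + C(3) = 1 + 9 + 5 = 15
  C(6) = 1 + C(5) + C(4) = 1 + 15 + 9 = 25
Total calls = C(6) = 25


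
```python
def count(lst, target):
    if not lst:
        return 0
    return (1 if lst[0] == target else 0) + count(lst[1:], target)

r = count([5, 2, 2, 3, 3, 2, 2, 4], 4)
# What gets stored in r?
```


count([5, 2, 2, 3, 3, 2, 2, 4], 4)
lst[0]=5 != 4: 0 + count([2, 2, 3, 3, 2, 2, 4], 4)
lst[0]=2 != 4: 0 + count([2, 3, 3, 2, 2, 4], 4)
lst[0]=2 != 4: 0 + count([3, 3, 2, 2, 4], 4)
lst[0]=3 != 4: 0 + count([3, 2, 2, 4], 4)
lst[0]=3 != 4: 0 + count([2, 2, 4], 4)
lst[0]=2 != 4: 0 + count([2, 4], 4)
lst[0]=2 != 4: 0 + count([4], 4)
lst[0]=4 == 4: 1 + count([], 4)
= 1


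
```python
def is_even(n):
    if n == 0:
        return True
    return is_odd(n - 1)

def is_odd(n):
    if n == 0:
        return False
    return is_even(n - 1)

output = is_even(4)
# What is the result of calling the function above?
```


is_even(4)
= is_odd(3)
= is_even(2)
= is_odd(1)
= is_even(0)
n == 0: return True
= True


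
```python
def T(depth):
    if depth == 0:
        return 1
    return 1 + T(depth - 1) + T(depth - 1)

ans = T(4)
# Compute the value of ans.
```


T(4)
= 1 + T(3) + T(3)
= 1 + 2 * T(3)
T(k) = 2^(k+1) - 1
T(0) = 1
T(1) = 3
T(2) = 7
T(3) = 15
T(4) = 31
T(4) = 2^5 - 1 = 31


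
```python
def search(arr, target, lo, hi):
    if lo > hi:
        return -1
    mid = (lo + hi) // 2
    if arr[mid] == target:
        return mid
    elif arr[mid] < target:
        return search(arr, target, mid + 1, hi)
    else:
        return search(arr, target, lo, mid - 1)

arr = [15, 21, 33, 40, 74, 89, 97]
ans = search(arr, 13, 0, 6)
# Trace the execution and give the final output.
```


search(arr, 13, 0, 6)
lo=0, hi=6, mid=3, arr[mid]=40
40 > 13, search left half
lo=0, hi=2, mid=1, arr[mid]=21
21 > 13, search left half
lo=0, hi=0, mid=0, arr[mid]=15
15 > 13, search left half
lo > hi, target not found, return -1
= -1


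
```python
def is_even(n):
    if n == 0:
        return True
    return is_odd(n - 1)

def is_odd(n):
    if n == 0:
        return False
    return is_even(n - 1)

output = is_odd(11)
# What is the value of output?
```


is_odd(11)
= is_even(10)
= is_odd(9)
= is_even(8)
= is_odd(7)
= is_even(6)
= is_odd(5)
= is_even(4)
= is_odd(3)
= is_even(2)
= is_odd(1)
= is_even(0)
n == 0: return True
= True


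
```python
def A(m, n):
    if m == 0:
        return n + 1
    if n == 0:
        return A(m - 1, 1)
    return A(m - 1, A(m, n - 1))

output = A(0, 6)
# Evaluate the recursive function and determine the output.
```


A(0, 6)
m == 0: return 6 + 1 = 7
= 7


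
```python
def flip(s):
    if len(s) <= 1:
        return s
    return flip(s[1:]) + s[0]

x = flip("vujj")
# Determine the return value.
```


flip("vujj")
= flip("ujj") + "v"
= flip("jj") + "u" + "v"
= flip("j") + "j" + "u" + "v"
= "j" + "j" + "u" + "v"
= "jjuv"


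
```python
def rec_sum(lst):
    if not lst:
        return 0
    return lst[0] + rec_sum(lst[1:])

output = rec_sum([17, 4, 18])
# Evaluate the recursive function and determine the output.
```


rec_sum([17, 4, 18])
= 17 + rec_sum([4, 18])
= 17 + 4 + rec_sum([18])
= 17 + 4 + 18 + rec_sum([])
= 17 + 4 + 18 + 0
= 39


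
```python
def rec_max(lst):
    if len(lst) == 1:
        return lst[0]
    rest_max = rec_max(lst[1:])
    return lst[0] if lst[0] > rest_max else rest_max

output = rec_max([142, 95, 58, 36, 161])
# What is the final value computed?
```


rec_max([142, 95, 58, 36, 161])
= compare 142 with rec_max([95, 58, 36, 161])
= compare 95 with rec_max([58, 36, 161])
= compare 58 with rec_max([36, 161])
= compare 36 with rec_max([161])
Base: rec_max([161]) = 161
compare 36 with 161: max = 161
compare 58 with 161: max = 161
compare 95 with 161: max = 161
compare 142 with 161: max = 161
= 161


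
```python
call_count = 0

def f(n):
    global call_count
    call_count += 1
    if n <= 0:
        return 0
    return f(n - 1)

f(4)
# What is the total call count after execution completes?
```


f(4) calls f(3) calls ... calls f(0)
Total calls: 4 + 1 (for base case) = 5


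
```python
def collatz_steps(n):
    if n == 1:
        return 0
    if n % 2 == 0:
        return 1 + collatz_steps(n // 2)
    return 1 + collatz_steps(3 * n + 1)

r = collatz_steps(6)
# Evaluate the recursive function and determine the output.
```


collatz_steps(6)
6 is even -> collatz_steps(3)
3 is odd -> 3*3+1 = 10 -> collatz_steps(10)
10 is even -> collatz_steps(5)
5 is odd -> 3*5+1 = 16 -> collatz_steps(16)
16 is even -> collatz_steps(8)
8 is even -> collatz_steps(4)
4 is even -> collatz_steps(2)
2 is even -> collatz_steps(1)
Reached 1 after 8 steps
= 8


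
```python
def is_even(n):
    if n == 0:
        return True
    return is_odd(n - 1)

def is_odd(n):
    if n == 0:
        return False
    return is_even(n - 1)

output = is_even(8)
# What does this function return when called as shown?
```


is_even(8)
= is_odd(7)
= is_even(6)
= is_odd(5)
= is_even(4)
= is_odd(3)
= is_even(2)
= is_odd(1)
= is_even(0)
n == 0: return True
= True


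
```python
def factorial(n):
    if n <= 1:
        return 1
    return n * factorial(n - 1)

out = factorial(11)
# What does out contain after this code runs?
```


factorial(11)
= 11 * factorial(10)
= 11 * 10 * factorial(9)
= 11 * 10 * 9 * factorial(8)
= 11 * 10 * 9 * 8 * factorial(7)
= 11 * 10 * 9 * 8 * 7 * factorial(6)
= 11 * 10 * 9 * 8 * 7 * 6 * factorial(5)
= 11 * 10 * 9 * 8 * 7 * 6 * 5 * factorial(4)
= 11 * 10 * 9 * 8 * 7 * 6 * 5 * 4 * factorial(3)
= 11 * 10 * 9 * 8 * 7 * 6 * 5 * 4 * 3 * factorial(2)
= 11 * 10 * 9 * 8 * 7 * 6 * 5 * 4 * 3 * 2 * factorial(1)
= 11 * 10 * 9 * 8 * 7 * 6 * 5 * 4 * 3 * 2 * 1
= 39916800


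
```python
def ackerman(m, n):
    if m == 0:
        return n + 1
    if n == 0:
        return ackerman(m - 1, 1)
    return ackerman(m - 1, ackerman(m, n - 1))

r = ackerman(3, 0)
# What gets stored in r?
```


ackerman(3, 0)
n == 0: return ackerman(2, 1)
= ackerman(2, 1) = 5
= 5


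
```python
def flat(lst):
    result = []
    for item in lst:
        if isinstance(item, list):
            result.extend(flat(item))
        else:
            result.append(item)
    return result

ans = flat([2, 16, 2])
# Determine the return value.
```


flat([2, 16, 2])
Processing each element:
  2 is not a list -> append 2
  16 is not a list -> append 16
  2 is not a list -> append 2
= [2, 16, 2]


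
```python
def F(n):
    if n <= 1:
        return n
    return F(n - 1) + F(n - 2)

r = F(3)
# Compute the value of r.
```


F(3)
= F(2) + F(1)
Computing bottom-up: F(0)=0, F(1)=1, F(2)=1, F(3)=2
= 2


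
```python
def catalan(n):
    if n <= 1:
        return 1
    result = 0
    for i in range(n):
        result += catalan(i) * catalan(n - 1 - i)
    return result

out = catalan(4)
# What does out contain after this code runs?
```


catalan(4)
= sum of catalan(i) * catalan(4-1-i) for i in 0..3
First compute sub-values bottom-up:
  catalan(0) = 1, catalan(1) = 1
  catalan(2) = 1*1 + 1*1 = 2
  catalan(3) = 1*2 + 1*1 + 2*1 = 5
Now catalan(4):
  catalan(0)*catalan(3) = 1*5 = 5
  catalan(1)*catalan(2) = 1*2 = 2
  catalan(2)*catalan(1) = 2*1 = 2
  catalan(3)*catalan(0) = 5*1 = 5
= 5 + 2 + 2 + 5
= 14


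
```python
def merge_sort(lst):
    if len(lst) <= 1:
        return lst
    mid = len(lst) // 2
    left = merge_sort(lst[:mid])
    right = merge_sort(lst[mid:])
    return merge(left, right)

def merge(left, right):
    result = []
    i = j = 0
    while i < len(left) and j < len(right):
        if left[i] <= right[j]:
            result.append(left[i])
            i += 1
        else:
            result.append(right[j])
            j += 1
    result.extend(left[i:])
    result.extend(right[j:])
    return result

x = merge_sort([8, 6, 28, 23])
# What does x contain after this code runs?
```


merge_sort([8, 6, 28, 23])
Split into [8, 6] and [28, 23]
Left sorted: [6, 8]
Right sorted: [23, 28]
Merge [6, 8] and [23, 28]
= [6, 8, 23, 28]


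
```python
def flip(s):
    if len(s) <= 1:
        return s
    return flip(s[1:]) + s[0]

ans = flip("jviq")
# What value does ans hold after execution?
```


flip("jviq")
= flip("viq") + "j"
= flip("iq") + "v" + "j"
= flip("q") + "i" + "v" + "j"
= "q" + "i" + "v" + "j"
= "qivj"


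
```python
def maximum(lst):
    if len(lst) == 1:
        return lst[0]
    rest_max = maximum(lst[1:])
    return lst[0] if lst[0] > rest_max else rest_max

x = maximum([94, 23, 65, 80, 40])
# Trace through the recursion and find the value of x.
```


maximum([94, 23, 65, 80, 40])
= compare 94 with maximum([23, 65, 80, 40])
= compare 23 with maximum([65, 80, 40])
= compare 65 with maximum([80, 40])
= compare 80 with maximum([40])
Base: maximum([40]) = 40
compare 80 with 40: max = 80
compare 65 with 80: max = 80
compare 23 with 80: max = 80
compare 94 with 80: max = 94
= 94


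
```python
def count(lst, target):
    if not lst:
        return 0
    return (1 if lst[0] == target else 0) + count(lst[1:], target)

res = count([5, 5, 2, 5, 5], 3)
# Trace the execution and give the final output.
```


count([5, 5, 2, 5, 5], 3)
lst[0]=5 != 3: 0 + count([5, 2, 5, 5], 3)
lst[0]=5 != 3: 0 + count([2, 5, 5], 3)
lst[0]=2 != 3: 0 + count([5, 5], 3)
lst[0]=5 != 3: 0 + count([5], 3)
lst[0]=5 != 3: 0 + count([], 3)
= 0


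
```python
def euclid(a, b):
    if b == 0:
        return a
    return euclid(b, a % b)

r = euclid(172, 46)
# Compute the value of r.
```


euclid(172, 46)
= euclid(46, 172 % 46) = euclid(46, 34)
= euclid(34, 46 % 34) = euclid(34, 12)
= euclid(12, 34 % 12) = euclid(12, 10)
= euclid(10, 12 % 10) = euclid(10, 2)
= euclid(2, 10 % 2) = euclid(2, 0)
b == 0, return a = 2


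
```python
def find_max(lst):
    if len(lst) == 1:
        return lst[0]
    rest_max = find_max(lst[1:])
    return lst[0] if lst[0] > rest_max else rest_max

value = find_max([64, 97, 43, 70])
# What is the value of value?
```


find_max([64, 97, 43, 70])
= compare 64 with find_max([97, 43, 70])
= compare 97 with find_max([43, 70])
= compare 43 with find_max([70])
Base: find_max([70]) = 70
compare 43 with 70: max = 70
compare 97 with 70: max = 97
compare 64 with 97: max = 97
= 97


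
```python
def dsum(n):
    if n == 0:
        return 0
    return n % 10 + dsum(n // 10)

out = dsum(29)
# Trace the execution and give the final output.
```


dsum(29)
= 9 + dsum(2)
= 9 + 2 + dsum(0)
= 9 + 2 + 0
= 11


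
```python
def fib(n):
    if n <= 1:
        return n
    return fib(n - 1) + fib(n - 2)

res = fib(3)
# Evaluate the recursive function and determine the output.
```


fib(3)
= fib(2) + fib(1)
Computing bottom-up: fib(0)=0, fib(1)=1, fib(2)=1, fib(3)=2
= 2


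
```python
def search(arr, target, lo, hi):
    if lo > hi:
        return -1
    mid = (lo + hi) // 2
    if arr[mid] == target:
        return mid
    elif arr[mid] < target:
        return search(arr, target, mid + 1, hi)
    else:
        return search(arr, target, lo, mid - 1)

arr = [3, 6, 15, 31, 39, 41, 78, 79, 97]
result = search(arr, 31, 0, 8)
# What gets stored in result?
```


search(arr, 31, 0, 8)
lo=0, hi=8, mid=4, arr[mid]=39
39 > 31, search left half
lo=0, hi=3, mid=1, arr[mid]=6
6 < 31, search right half
lo=2, hi=3, mid=2, arr[mid]=15
15 < 31, search right half
lo=3, hi=3, mid=3, arr[mid]=31
arr[3] == 31, found at index 3
= 3


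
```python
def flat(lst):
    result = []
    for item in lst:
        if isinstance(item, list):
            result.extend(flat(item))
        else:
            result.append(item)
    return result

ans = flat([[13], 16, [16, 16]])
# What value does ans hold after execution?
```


flat([[13], 16, [16, 16]])
Processing each element:
  [13] is a list -> flat recursively -> [13]
  16 is not a list -> append 16
  [16, 16] is a list -> flat recursively -> [16, 16]
= [13, 16, 16, 16]


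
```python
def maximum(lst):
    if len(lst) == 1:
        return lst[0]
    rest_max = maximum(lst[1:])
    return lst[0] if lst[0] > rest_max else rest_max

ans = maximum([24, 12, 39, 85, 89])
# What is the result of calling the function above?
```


maximum([24, 12, 39, 85, 89])
= compare 24 with maximum([12, 39, 85, 89])
= compare 12 with maximum([39, 85, 89])
= compare 39 with maximum([85, 89])
= compare 85 with maximum([89])
Base: maximum([89]) = 89
compare 85 with 89: max = 89
compare 39 with 89: max = 89
compare 12 with 89: max = 89
compare 24 with 89: max = 89
= 89


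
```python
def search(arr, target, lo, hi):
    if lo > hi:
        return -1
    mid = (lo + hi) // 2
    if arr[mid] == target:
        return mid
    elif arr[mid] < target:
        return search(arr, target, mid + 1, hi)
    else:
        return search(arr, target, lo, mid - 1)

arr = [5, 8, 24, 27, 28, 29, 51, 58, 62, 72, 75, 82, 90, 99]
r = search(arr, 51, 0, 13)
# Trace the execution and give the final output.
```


search(arr, 51, 0, 13)
lo=0, hi=13, mid=6, arr[mid]=51
arr[6] == 51, found at index 6
= 6


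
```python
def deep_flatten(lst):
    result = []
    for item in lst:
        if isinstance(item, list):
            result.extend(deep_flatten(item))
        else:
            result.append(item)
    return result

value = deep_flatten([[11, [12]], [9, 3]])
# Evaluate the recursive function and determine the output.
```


deep_flatten([[11, [12]], [9, 3]])
Processing each element:
  [11, [12]] is a list -> deep_flatten recursively -> [11, 12]
  [9, 3] is a list -> deep_flatten recursively -> [9, 3]
= [11, 12, 9, 3]


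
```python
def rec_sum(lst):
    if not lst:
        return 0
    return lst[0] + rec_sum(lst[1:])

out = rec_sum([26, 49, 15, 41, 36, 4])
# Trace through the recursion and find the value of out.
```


rec_sum([26, 49, 15, 41, 36, 4])
= 26 + rec_sum([49, 15, 41, 36, 4])
= 26 + 49 + rec_sum([15, 41, 36, 4])
= 26 + 49 + 15 + rec_sum([41, 36, 4])
= 26 + 49 + 15 + 41 + rec_sum([36, 4])
= 26 + 49 + 15 + 41 + 36 + rec_sum([4])
= 26 + 49 + 15 + 41 + 36 + 4 + rec_sum([])
= 26 + 49 + 15 + 41 + 36 + 4 + 0
= 171


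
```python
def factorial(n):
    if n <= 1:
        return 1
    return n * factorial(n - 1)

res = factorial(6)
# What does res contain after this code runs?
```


factorial(6)
= 6 * factorial(5)
= 6 * 5 * factorial(4)
= 6 * 5 * 4 * factorial(3)
= 6 * 5 * 4 * 3 * factorial(2)
= 6 * 5 * 4 * 3 * 2 * factorial(1)
= 6 * 5 * 4 * 3 * 2 * 1
= 720


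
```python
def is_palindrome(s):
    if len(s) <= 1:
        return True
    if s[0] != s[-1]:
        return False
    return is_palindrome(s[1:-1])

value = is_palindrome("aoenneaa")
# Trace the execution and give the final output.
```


is_palindrome("aoenneaa")
"aoenneaa": s[0]='a' == s[-1]='a' -> is_palindrome("oennea")
"oennea": s[0]='o' != s[-1]='a' -> False
= False


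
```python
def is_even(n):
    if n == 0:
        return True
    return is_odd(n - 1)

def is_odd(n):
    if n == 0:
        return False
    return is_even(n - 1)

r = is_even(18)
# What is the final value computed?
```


is_even(18)
= is_odd(17)
= is_even(16)
= is_odd(15)
= is_even(14)
= is_odd(13)
= is_even(12)
= is_odd(11)
= is_even(10)
= is_odd(9)
= is_even(8)
= is_odd(7)
= is_even(6)
= is_odd(5)
= is_even(4)
= is_odd(3)
= is_even(2)
= is_odd(1)
= is_even(0)
n == 0: return True
= True


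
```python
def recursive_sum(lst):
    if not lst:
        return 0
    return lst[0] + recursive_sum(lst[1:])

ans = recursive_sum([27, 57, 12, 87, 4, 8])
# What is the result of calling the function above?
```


recursive_sum([27, 57, 12, 87, 4, 8])
= 27 + recursive_sum([57, 12, 87, 4, 8])
= 27 + 57 + recursive_sum([12, 87, 4, 8])
= 27 + 57 + 12 + recursive_sum([87, 4, 8])
= 27 + 57 + 12 + 87 + recursive_sum([4, 8])
= 27 + 57 + 12 + 87 + 4 + recursive_sum([8])
= 27 + 57 + 12 + 87 + 4 + 8 + recursive_sum([])
= 27 + 57 + 12 + 87 + 4 + 8 + 0
= 195


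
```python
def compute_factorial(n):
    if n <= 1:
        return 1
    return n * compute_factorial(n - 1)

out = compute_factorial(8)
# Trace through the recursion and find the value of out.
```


compute_factorial(8)
= 8 * compute_factorial(7)
= 8 * 7 * compute_factorial(6)
= 8 * 7 * 6 * compute_factorial(5)
= 8 * 7 * 6 * 5 * compute_factorial(4)
= 8 * 7 * 6 * 5 * 4 * compute_factorial(3)
= 8 * 7 * 6 * 5 * 4 * 3 * compute_factorial(2)
= 8 * 7 * 6 * 5 * 4 * 3 * 2 * compute_factorial(1)
= 8 * 7 * 6 * 5 * 4 * 3 * 2 * 1
= 40320


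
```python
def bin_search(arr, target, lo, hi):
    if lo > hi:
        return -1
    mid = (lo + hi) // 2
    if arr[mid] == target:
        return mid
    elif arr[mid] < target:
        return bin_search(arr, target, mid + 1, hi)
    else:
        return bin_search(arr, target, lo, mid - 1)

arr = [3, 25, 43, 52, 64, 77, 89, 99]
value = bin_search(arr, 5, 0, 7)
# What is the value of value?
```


bin_search(arr, 5, 0, 7)
lo=0, hi=7, mid=3, arr[mid]=52
52 > 5, search left half
lo=0, hi=2, mid=1, arr[mid]=25
25 > 5, search left half
lo=0, hi=0, mid=0, arr[mid]=3
3 < 5, search right half
lo > hi, target not found, return -1
= -1


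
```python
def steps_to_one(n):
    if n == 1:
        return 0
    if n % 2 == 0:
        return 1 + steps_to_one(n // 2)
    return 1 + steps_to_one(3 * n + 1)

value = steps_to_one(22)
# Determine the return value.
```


steps_to_one(22)
22 is even -> steps_to_one(11)
11 is odd -> 3*11+1 = 34 -> steps_to_one(34)
34 is even -> steps_to_one(17)
17 is odd -> 3*17+1 = 52 -> steps_to_one(52)
52 is even -> steps_to_one(26)
26 is even -> steps_to_one(13)
13 is odd -> 3*13+1 = 40 -> steps_to_one(40)
40 is even -> steps_to_one(20)
20 is even -> steps_to_one(10)
10 is even -> steps_to_one(5)
5 is odd -> 3*5+1 = 16 -> steps_to_one(16)
16 is even -> steps_to_one(8)
8 is even -> steps_to_one(4)
4 is even -> steps_to_one(2)
2 is even -> steps_to_one(1)
Reached 1 after 15 steps
= 15


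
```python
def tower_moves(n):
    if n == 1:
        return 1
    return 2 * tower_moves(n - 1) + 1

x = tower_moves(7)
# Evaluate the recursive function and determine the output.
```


tower_moves(7)
= 2 * tower_moves(6) + 1
= 2 * (2 * tower_moves(5) + 1) + 1
= 2 * (2 * (2 * tower_moves(4) + 1) + 1) + 1
= 2 * (2 * (2 * (2 * tower_moves(3) + 1) + 1) + 1) + 1
= 2 * (2 * (2 * (2 * (2 * tower_moves(2) + 1) + 1) + 1) + 1) + 1
= 2 * (2 * (2 * (2 * (2 * (2 * tower_moves(1) + 1) + 1) + 1) + 1) + 1) + 1
Now compute bottom-up:
tower_moves(1) = 1
tower_moves(2) = 2 * 1 + 1 = 3
tower_moves(3) = 2 * 3 + 1 = 7
tower_moves(4) = 2 * 7 + 1 = 15
tower_moves(5) = 2 * 15 + 1 = 31
tower_moves(6) = 2 * 31 + 1 = 63
tower_moves(7) = 2 * 63 + 1 = 127
= 127


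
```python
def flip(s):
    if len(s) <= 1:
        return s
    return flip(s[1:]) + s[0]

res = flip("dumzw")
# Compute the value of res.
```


flip("dumzw")
= flip("umzw") + "d"
= flip("mzw") + "u" + "d"
= flip("zw") + "m" + "u" + "d"
= flip("w") + "z" + "m" + "u" + "d"
= "w" + "z" + "m" + "u" + "d"
= "wzmud"


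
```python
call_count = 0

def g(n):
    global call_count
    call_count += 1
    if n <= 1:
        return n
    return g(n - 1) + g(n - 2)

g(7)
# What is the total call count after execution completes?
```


g(7) calls g(6) and g(5); each non-base call branches into two more.
Let C(k) = total number of calls made by g(k), including the call to g(k) itself.
Base cases: C(0) = 1, C(1) = 1
Recurrence: C(k) = 1 + C(k-1) + C(k-2)
  C(2) = 1 + C(1) + C(0) = 1 + 1 + 1 = 3
  C(3) = 1 + C(2) + C(1) = 1 + 3 + 1 = 5
  C(4) = 1 + C(3) + C(2) = 1 + 5 + 3 = 9
  C(5) = 1 + C(4) + C(3) = 1 + 9 + 5 = 15
  C(6) = 1 + C(5) + C(4) = 1 + 15 + 9 = 25
  C(7) = 1 + C(6) + C(5) = 1 + 25 + 15 = 41
Total calls = C(7) = 41


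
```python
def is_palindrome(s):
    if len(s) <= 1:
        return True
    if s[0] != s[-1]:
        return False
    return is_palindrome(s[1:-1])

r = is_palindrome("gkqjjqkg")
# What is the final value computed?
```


is_palindrome("gkqjjqkg")
"gkqjjqkg": s[0]='g' == s[-1]='g' -> is_palindrome("kqjjqk")
"kqjjqk": s[0]='k' == s[-1]='k' -> is_palindrome("qjjq")
"qjjq": s[0]='q' == s[-1]='q' -> is_palindrome("jj")
"jj": s[0]='j' == s[-1]='j' -> is_palindrome("")
"": len <= 1 -> True
= True


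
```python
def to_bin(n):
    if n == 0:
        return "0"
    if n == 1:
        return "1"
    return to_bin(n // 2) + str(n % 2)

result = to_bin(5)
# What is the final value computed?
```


to_bin(5)
= to_bin(2) + "1"
= to_bin(1) + "0" + "1"
= "1" + "0" + "1"
= "101"


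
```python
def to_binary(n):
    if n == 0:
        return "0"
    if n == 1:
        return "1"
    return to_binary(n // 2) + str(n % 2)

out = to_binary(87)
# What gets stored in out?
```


to_binary(87)
= to_binary(43) + "1"
= to_binary(21) + "1" + "1"
= to_binary(10) + "1" + "1" + "1"
= to_binary(5) + "0" + "1" + "1" + "1"
= to_binary(2) + "1" + "0" + "1" + "1" + "1"
= to_binary(1) + "0" + "1" + "0" + "1" + "1" + "1"
= "1" + "0" + "1" + "0" + "1" + "1" + "1"
= "1010111"


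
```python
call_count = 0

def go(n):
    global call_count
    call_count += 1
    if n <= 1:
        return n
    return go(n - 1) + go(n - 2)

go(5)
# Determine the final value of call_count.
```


go(5) calls go(4) and go(3); each non-base call branches into two more.
Let C(k) = total number of calls made by go(k), including the call to go(k) itself.
Base cases: C(0) = 1, C(1) = 1
Recurrence: C(k) = 1 + C(k-1) + C(k-2)
  C(2) = 1 + C(1) + C(0) = 1 + 1 + 1 = 3
  C(3) = 1 + C(2) + C(1) = 1 + 3 + 1 = 5
  C(4) = 1 + C(3) + C(2) = 1 + 5 + 3 = 9
  C(5) = 1 + C(4) + C(3) = 1 + 9 + 5 = 15
Total calls = C(5) = 15


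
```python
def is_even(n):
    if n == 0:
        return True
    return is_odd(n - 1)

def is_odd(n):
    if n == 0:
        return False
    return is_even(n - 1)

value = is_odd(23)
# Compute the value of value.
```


is_odd(23)
= is_even(22)
= is_odd(21)
= is_even(20)
= is_odd(19)
= is_even(18)
= is_odd(17)
= is_even(16)
= is_odd(15)
= is_even(14)
= is_odd(13)
= is_even(12)
= is_odd(11)
= is_even(10)
= is_odd(9)
= is_even(8)
= is_odd(7)
= is_even(6)
= is_odd(5)
= is_even(4)
= is_odd(3)
= is_even(2)
= is_odd(1)
= is_even(0)
n == 0: return True
= True


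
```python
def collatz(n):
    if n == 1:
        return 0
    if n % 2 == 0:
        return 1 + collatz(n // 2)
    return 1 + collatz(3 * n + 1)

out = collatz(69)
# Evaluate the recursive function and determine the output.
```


collatz(69)
69 is odd -> 3*69+1 = 208 -> collatz(208)
208 is even -> collatz(104)
104 is even -> collatz(52)
52 is even -> collatz(26)
26 is even -> collatz(13)
13 is odd -> 3*13+1 = 40 -> collatz(40)
40 is even -> collatz(20)
20 is even -> collatz(10)
10 is even -> collatz(5)
5 is odd -> 3*5+1 = 16 -> collatz(16)
16 is even -> collatz(8)
8 is even -> collatz(4)
4 is even -> collatz(2)
2 is even -> collatz(1)
Reached 1 after 14 steps
= 14


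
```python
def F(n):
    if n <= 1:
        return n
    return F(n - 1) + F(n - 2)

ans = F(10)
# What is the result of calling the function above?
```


F(10)
= F(9) + F(8)
= (F(8) + F(7)) + F(8)
Computing bottom-up: F(0)=0, F(1)=1, F(2)=1, F(3)=2, F(4)=3, F(5)=5, F(6)=8, F(7)=13, F(8)=21, F(9)=34, F(10)=55
= 55


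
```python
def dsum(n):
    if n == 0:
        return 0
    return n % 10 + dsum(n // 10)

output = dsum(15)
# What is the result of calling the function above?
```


dsum(15)
= 5 + dsum(1)
= 5 + 1 + dsum(0)
= 5 + 1 + 0
= 6


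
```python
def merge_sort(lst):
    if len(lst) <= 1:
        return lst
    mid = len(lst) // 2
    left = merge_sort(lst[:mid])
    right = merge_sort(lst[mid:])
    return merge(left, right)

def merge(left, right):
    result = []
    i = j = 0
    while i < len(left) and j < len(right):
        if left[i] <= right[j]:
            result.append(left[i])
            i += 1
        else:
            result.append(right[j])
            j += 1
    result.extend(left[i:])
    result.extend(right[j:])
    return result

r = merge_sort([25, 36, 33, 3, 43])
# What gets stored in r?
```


merge_sort([25, 36, 33, 3, 43])
Split into [25, 36] and [33, 3, 43]
Left sorted: [25, 36]
Right sorted: [3, 33, 43]
Merge [25, 36] and [3, 33, 43]
= [3, 25, 33, 36, 43]


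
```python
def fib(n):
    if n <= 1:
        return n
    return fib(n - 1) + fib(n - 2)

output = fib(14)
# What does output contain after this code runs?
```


fib(14)
= fib(13) + fib(12)
= (fib(12) + fib(11)) + fib(12)
Computing bottom-up: fib(0)=0, fib(1)=1, fib(2)=1, fib(3)=2, fib(4)=3, fib(5)=5, fib(6)=8, fib(7)=13, fib(8)=21, fib(9)=34, fib(10)=55, fib(11)=89, fib(12)=144, fib(13)=233, fib(14)=377
= 377


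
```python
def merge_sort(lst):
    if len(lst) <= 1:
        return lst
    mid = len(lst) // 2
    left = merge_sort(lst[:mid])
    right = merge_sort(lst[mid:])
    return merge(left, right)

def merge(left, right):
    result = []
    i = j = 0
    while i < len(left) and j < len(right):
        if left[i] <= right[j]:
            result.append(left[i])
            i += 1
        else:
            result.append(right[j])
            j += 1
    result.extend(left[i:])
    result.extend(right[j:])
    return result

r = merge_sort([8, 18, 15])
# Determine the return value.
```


merge_sort([8, 18, 15])
Split into [8] and [18, 15]
Left sorted: [8]
Right sorted: [15, 18]
Merge [8] and [15, 18]
= [8, 15, 18]


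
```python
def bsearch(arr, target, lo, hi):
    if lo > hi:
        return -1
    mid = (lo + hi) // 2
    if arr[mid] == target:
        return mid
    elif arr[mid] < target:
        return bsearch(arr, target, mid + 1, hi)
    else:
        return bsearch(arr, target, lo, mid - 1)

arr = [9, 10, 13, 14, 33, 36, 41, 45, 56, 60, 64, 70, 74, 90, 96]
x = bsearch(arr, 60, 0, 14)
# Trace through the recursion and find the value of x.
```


bsearch(arr, 60, 0, 14)
lo=0, hi=14, mid=7, arr[mid]=45
45 < 60, search right half
lo=8, hi=14, mid=11, arr[mid]=70
70 > 60, search left half
lo=8, hi=10, mid=9, arr[mid]=60
arr[9] == 60, found at index 9
= 9


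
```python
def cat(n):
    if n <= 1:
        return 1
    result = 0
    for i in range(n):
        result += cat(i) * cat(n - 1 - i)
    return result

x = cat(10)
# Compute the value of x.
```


cat(10)
= sum of cat(i) * cat(10-1-i) for i in 0..9
First compute sub-values bottom-up:
  cat(0) = 1, cat(1) = 1
  cat(2) = 1*1 + 1*1 = 2
  cat(3) = 1*2 + 1*1 + 2*1 = 5
  cat(4) = 1*5 + 1*2 + 2*1 + 5*1 = 14
  cat(5) = 1*14 + 1*5 + 2*2 + 5*1 + 14*1 = 42
  cat(6) = 1*42 + 1*14 + 2*5 + 5*2 + 14*1 + 42*1 = 132
  cat(7) = 1*132 + 1*42 + 2*14 + 5*5 + 14*2 + 42*1 + 132*1 = 429
  cat(8) = 1*429 + 1*132 + 2*42 + 5*14 + 14*5 + 42*2 + 132*1 + 429*1 = 1430
  cat(9) = 1*1430 + 1*429 + 2*132 + 5*42 + 14*14 + 42*5 + 132*2 + 429*1 + 1430*1 = 4862
Now cat(10):
  cat(0)*cat(9) = 1*4862 = 4862
  cat(1)*cat(8) = 1*1430 = 1430
  cat(2)*cat(7) = 2*429 = 858
  cat(3)*cat(6) = 5*132 = 660
  cat(4)*cat(5) = 14*42 = 588
  cat(5)*cat(4) = 42*14 = 588
  cat(6)*cat(3) = 132*5 = 660
  cat(7)*cat(2) = 429*2 = 858
  cat(8)*cat(1) = 1430*1 = 1430
  cat(9)*cat(0) = 4862*1 = 4862
= 4862 + 1430 + 858 + 660 + 588 + 588 + 660 + 858 + 1430 + 4862
= 16796


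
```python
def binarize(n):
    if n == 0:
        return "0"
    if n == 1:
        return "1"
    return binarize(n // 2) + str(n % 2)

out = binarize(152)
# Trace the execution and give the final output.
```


binarize(152)
= binarize(76) + "0"
= binarize(38) + "0" + "0"
= binarize(19) + "0" + "0" + "0"
= binarize(9) + "1" + "0" + "0" + "0"
= binarize(4) + "1" + "1" + "0" + "0" + "0"
= binarize(2) + "0" + "1" + "1" + "0" + "0" + "0"
= binarize(1) + "0" + "0" + "1" + "1" + "0" + "0" + "0"
= "1" + "0" + "0" + "1" + "1" + "0" + "0" + "0"
= "10011000"


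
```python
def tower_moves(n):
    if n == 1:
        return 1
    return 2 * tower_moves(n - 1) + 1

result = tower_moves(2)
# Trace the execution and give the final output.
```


tower_moves(2)
= 2 * tower_moves(1) + 1
Now compute bottom-up:
tower_moves(1) = 1
tower_moves(2) = 2 * 1 + 1 = 3
= 3


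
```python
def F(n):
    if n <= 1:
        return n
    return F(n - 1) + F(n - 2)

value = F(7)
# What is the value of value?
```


F(7)
= F(6) + F(5)
= (F(5) + F(4)) + F(5)
Computing bottom-up: F(0)=0, F(1)=1, F(2)=1, F(3)=2, F(4)=3, F(5)=5, F(6)=8, F(7)=13
= 13


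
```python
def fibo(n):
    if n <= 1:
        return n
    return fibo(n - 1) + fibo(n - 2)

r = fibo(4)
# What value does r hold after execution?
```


fibo(4)
= fibo(3) + fibo(2)
= (fibo(2) + fibo(1)) + fibo(2)
Computing bottom-up: fibo(0)=0, fibo(1)=1, fibo(2)=1, fibo(3)=2, fibo(4)=3
= 3


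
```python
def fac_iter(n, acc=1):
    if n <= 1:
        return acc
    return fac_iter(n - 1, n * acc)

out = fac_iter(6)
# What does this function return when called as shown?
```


fac_iter(6, 1)
= fac_iter(5, 6 * 1) = fac_iter(5, 6)
= fac_iter(4, 5 * 6) = fac_iter(4, 30)
= fac_iter(3, 4 * 30) = fac_iter(3, 120)
= fac_iter(2, 3 * 120) = fac_iter(2, 360)
= fac_iter(1, 2 * 360) = fac_iter(1, 720)
n <= 1, return acc = 720


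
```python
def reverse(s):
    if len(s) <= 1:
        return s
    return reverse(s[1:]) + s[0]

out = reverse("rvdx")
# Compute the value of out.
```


reverse("rvdx")
= reverse("vdx") + "r"
= reverse("dx") + "v" + "r"
= reverse("x") + "d" + "v" + "r"
= "x" + "d" + "v" + "r"
= "xdvr"


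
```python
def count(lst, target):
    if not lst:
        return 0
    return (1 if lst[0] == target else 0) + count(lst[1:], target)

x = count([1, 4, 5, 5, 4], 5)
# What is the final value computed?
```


count([1, 4, 5, 5, 4], 5)
lst[0]=1 != 5: 0 + count([4, 5, 5, 4], 5)
lst[0]=4 != 5: 0 + count([5, 5, 4], 5)
lst[0]=5 == 5: 1 + count([5, 4], 5)
lst[0]=5 == 5: 1 + count([4], 5)
lst[0]=4 != 5: 0 + count([], 5)
= 2
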